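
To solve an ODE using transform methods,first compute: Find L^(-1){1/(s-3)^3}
L^(-1){1/(s-a)^n} = t^(n-1)·e^(at)/(n-1)!
Here a = 3, n = 3: t^2·e^(3t)/2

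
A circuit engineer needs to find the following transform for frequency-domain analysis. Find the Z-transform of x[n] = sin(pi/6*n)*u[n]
Z{sin(w0 * n) * u[n]}=z * sin(w0)/(z^2-2z * cos(w0)+1)
With w0=pi/6: X(z)=z * sin(pi/6)/(z^2-2z * cos(pi/6)+1)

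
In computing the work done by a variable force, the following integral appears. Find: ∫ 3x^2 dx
Using power rule: ∫ 3x^2 dx=3/3 x^3 + C=x^3 + C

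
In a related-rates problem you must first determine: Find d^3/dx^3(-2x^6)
Apply power rule 3 times:
d^1: -12x^5
d^2: -60x^4
d^3: -240x^3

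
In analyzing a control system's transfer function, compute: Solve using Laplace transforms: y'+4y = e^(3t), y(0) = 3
Take L: sY - 3 + 4Y = 1/(s-3)
Y(s + 4) = 1/(s-3) + 3
Y = 1/((s-3)(s + 4)) + 3/(s + 4)
Partial fractions: 1/((s-3)(s + 4)) = (1/7)/(s-3) - (1/7)/(s + 4)
So Y = (1/7)/(s-3) + (20/7)/(s + 4)
Inverse Laplace transform (L^(-1){1/(s-3)} = e^(3t), L^(-1){1/(s + 4)} = e^(-4t)):

Answer: y(t) = (1/7)·e^(3t) + (20/7)·e^(-4t)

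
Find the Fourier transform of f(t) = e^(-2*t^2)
The Fourier transform of a Gaussian e^(-a*t^2) is sqrt(pi/a)*e^(-omega^2/(4a)).
With a = 2: F(omega) = sqrt(pi/2)*e^(-omega^2/8)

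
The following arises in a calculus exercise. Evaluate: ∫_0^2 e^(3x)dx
Antiderivative: (1/3)e^(3x)
Evaluate: (1/3)(e^6 - 1)

Answer: (e^6 - 1)/3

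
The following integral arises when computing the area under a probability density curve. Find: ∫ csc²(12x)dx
Since d/dx[-cot(12x)] = 12csc²(12x), integral = -cot(12x)/12+C

Answer: (-1/12)cot(12x)+C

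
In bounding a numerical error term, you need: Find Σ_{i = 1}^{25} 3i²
=3·n(n + 1)(2n + 1)/6=3·25·26·51/6=16575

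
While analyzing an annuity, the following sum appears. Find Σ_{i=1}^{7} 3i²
= 3·n(n + 1)(2n + 1)/6 = 3·7·8·15/6 = 420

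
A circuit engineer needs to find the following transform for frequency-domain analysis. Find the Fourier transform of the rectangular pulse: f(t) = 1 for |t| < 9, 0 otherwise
F(omega)=integral from -9 to 9 of e^(-j*omega*t) dt
=2*sin(9*omega)/omega=18*sinc(9*omega/pi)

Answer: 2*sin(9*omega)/omega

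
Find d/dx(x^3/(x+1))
Quotient rule: (f/g)'=(f'g - fg')/g²
f=x^3, f'=3x^2
g=x+1, g'=1

Answer: (3x^2·(x+1) - x^3)/(x+1)²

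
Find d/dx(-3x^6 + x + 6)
Power rule: d/dx(ax^n) = n·a·x^(n-1)
Term by term: -18·x^5+1

Answer: -18x^5+1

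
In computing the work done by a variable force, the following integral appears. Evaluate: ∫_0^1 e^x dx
Antiderivative: e^x
Evaluate: (e^1 - 1)

Answer: e^1 - 1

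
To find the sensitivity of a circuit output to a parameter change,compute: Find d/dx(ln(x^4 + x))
Chain rule: d/dx[ln(u)] = u'/u where u = x^4+x
u' = 4x^3+1

Answer: (4x^3+1)/(x^4+x)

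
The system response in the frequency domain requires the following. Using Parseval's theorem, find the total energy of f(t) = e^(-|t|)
Parseval's theorem: E = integral |f(t)|^2 dt = (1/2pi) integral |F(omega)|^2 domega
E = integral_{-inf}^{inf} e^(-2|t|) dt = 2 * integral_0^inf e^(-2t) dt = 2/(2 * 1) = 1/1

Answer: 1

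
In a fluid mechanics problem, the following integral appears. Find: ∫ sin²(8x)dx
Using identity sin²(u)=(1 - cos(2u))/2:
∫ (1 - cos(16x))/2 dx=x/2 - sin(16x)/32 + C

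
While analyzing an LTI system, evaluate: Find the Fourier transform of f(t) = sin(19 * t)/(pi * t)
sin(W*t)/(pi*t)=(W/pi)*sinc(W*t/pi) is the impulse response of the ideal low-pass filter with cutoff W (here W=19).
Its Fourier transform is a rectangular function:
F(omega)=1 for |omega| < 19, 0 otherwise

Answer: rect(omega/38) [i.e., 1 for |omega| < 19, 0 otherwise]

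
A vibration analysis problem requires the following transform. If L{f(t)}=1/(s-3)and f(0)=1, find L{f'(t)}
L{f'(t)}=s·F(s) - f(0)=s/(s-3)-1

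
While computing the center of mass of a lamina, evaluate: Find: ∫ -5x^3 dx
Using power rule: ∫ -5x^3 dx = -5/4 x^4+C = (-5/4)x^4+C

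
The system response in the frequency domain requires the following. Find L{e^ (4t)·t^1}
First shifting: L{e^(at)f(t)}=F(s-a)
L{t^1}=1/s^2
Shift s → s-4: 1/(s-4)^2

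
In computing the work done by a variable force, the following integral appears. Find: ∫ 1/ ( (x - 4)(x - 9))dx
Partial fractions: 1/((x-4)(x-9))=A/(x-4) + B/(x-9)
A=-1/5, B=1/5
∫ [-1/5· 1/(x-4) + 1/5· 1/(x-9)] dx
=(1/5)[ln|x-9| - ln|x-4|] + C

Answer: (1/5)·ln|(x-9)/(x-4)| + C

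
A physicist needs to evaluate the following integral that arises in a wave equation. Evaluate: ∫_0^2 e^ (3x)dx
Antiderivative: (1/3)e^(3x)
Evaluate: (1/3)(e^6-1)

Answer: (e^6-1)/3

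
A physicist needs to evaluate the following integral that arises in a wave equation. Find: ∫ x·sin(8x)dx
By parts: u=x, dv=sin(8x) dx
du=dx, v=-cos(8x)/8
=-x·cos(8x)/8+sin(8x)/8²+C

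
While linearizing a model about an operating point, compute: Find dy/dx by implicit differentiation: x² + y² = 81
Differentiate both sides: 2x+2y·(dy/dx)=0
Solve: dy/dx=-2x/(2y)=-x/y

Answer: dy/dx=-x/y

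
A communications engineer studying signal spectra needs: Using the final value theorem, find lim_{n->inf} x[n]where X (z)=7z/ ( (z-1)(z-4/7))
Final value theorem: lim x[n]=lim_{z->1} (z-1) * X(z)
(z-1) * X(z)=7z/(z-4/7)
As z->1: 7/(1 - 4/7)=7/(3/7)=49/3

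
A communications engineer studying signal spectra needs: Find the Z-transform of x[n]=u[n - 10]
Using the time-shift property: Z{u[n-10]}=z^(-10) * z/(z-1)
=z^(-9)/(z-1)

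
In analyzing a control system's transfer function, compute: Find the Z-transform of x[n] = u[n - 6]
Using the time-shift property: Z{u[n-6]} = z^(-6)*z/(z-1)
= z^(-5)/(z-1)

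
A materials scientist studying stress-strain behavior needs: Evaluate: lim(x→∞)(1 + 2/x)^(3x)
Rewrite as [(1 + 2/x)^x]^3.
lim(1 + 2/x)^x = e^2, so limit = (e^2)^3 = e^6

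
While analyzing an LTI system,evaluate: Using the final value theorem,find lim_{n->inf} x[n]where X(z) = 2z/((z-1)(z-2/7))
Final value theorem: lim x[n] = lim_{z->1} (z-1)*X(z)
(z-1)*X(z) = 2z/(z-2/7)
As z->1: 2/(1 - 2/7) = 2/(5/7) = 14/5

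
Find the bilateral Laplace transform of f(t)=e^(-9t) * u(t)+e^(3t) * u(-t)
For e^(-9t) * u(t): L = 1/(s+9), Re(s) > -9
For e^(3t) * u(-t): L = -1/(s-3), Re(s) < 3
Combined: F(s) = 1/(s+9)-1/(s-3), -9 < Re(s) < 3

Answer: 1/(s+9)-1/(s-3), ROC: -9 < Re(s) < 3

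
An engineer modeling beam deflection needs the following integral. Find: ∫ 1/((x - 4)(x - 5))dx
Partial fractions: 1/((x-4)(x-5))=A/(x-4)+B/(x-5)
A=-1, B=1
∫ [-1· 1/(x-4)+1· 1/(x-5)] dx
=(1)[ln|x-5| - ln|x-4|]+C

Answer: ln|(x-5)/(x-4)|+C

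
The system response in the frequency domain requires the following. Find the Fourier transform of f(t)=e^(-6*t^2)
The Fourier transform of a Gaussian e^(-a * t^2) is sqrt(pi/a) * e^(-omega^2/(4a)).
With a=6: F(omega)=sqrt(pi/6) * e^(-omega^2/24)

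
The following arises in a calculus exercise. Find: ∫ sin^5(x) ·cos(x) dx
Let u = sin(x), du = cos(x) dx
∫ u^5 du = u^6/6 + C

Answer: sin^6(x)/6 + C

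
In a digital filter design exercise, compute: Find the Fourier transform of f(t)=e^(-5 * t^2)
The Fourier transform of a Gaussian e^(-a * t^2) is sqrt(pi/a) * e^(-omega^2/(4a)).
With a=5: F(omega)=sqrt(pi/5) * e^(-omega^2/20)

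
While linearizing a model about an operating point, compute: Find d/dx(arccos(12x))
d/dx[arccos(u)]=-u'/√(1-u²), u=12x, u'=12

Answer: -12/√(1-144x²)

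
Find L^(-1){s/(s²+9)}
L^(-1){s/(s² + w²)}=cos(wt)
Here w=3

Answer: cos(3t)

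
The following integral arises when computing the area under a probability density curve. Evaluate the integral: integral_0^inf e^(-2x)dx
integral_0^inf e^(-2x) dx = [-1/2 * e^(-2x)]_0^inf
= 0 - (-1/2) = 1/2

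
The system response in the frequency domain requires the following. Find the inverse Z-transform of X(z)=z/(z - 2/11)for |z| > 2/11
Standard pair: z/(z-a) <-> a^n*u[n] for causal signals
With a = 2/11: x[n] = (2/11)^n*u[n]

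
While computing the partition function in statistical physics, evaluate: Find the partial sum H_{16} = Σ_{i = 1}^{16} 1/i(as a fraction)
H_16 = 1+1/2+1/3+...+1/16
= 2436559/720720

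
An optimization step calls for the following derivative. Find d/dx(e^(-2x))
Chain rule: d/dx[e^u] = e^u · u' where u = -2x
u' = -2

Answer: -2·e^(-2x)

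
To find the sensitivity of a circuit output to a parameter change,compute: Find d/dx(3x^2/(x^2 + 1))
Quotient rule: (f/g)'=(f'g - fg')/g²
f=3x^2, f'=6x
g=x^2+1, g'=2x

Answer: (6x·(x^2+1)-6x^3)/(x^2+1)²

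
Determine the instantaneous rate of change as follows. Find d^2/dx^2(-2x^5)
Apply power rule 2 times:
d^1: -10x^4
d^2: -40x^3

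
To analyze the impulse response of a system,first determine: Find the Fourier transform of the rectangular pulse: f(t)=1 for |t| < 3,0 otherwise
F(omega)=integral from -3 to 3 of e^(-j*omega*t) dt
=2*sin(3*omega)/omega=6*sinc(3*omega/pi)

Answer: 2*sin(3*omega)/omega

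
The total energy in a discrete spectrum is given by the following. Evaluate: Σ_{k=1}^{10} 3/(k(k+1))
Partial fractions: 3/(k(k + 1)) = 3/k - 3/(k + 1)
Telescoping sum: 3(1 - 1/11) = 3·10/11

Answer: 30/11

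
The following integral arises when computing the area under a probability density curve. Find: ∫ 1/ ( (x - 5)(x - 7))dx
Partial fractions: 1/((x-5)(x-7))=A/(x-5) + B/(x-7)
A=-1/2, B=1/2
∫ [-1/2· 1/(x-5) + 1/2· 1/(x-7)] dx
=(1/2)[ln|x-7| - ln|x-5|] + C

Answer: (1/2)·ln|(x-7)/(x-5)| + C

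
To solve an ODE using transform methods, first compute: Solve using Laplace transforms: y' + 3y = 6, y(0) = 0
Take L of both sides: sY(s) - 0 + 3Y(s) = 6/s
Y(s)(s + 3) = 6/s + 0
Y(s) = 6/(s(s + 3)) + 0/(s + 3)
Partial fractions: 6/(s(s + 3)) = 2/s - 2/(s + 3)
So Y(s) = 2/s - 2/(s + 3)
Inverse transform (L^(-1){1/s} = 1, L^(-1){1/(s + 3)} = e^(-3t)):

Answer: y(t) = 2 - 2·e^(-3t)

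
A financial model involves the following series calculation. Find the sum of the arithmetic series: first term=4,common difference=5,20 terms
Last term: a_n = 4+(20-1)·5 = 99
Sum = n(a_1+a_n)/2 = 20(4+99)/2 = 1030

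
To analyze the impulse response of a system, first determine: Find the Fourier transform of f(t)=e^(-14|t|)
Using the standard pair: F{e^(-a|t|)}=2a/(a^2+omega^2)
With a=14: F(omega)=28/(196+omega^2)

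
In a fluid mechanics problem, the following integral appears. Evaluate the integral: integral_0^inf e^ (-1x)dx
integral_0^inf e^(-1x) dx=[-1/1*e^(-1x)]_0^inf
=0 - (-1/1)=1/1

Answer: 1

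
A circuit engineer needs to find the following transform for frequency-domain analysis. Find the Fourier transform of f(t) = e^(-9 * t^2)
The Fourier transform of a Gaussian e^(-a * t^2) is sqrt(pi/a) * e^(-omega^2/(4a)).
With a=9: F(omega)=sqrt(pi)/3 * e^(-omega^2/36)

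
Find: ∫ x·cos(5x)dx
By parts: u=x, dv=cos(5x) dx
du=dx, v=sin(5x)/5
=x·sin(5x)/5 + cos(5x)/5² + C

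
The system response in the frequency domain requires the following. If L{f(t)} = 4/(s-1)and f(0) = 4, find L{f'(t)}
L{f'(t)} = s·F(s) - f(0) = 4s/(s-1)-4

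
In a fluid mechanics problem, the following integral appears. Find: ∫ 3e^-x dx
Since d/dx[e^-x]=- e^-x, we get -3e^-x+C

Answer: -3e^-x+C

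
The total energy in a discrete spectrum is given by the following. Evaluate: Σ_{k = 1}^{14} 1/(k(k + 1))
Partial fractions: 1/(k(k + 1)) = 1/k - 1/(k + 1)
Telescoping sum: 1(1 - 1/15) = 1·14/15

Answer: 14/15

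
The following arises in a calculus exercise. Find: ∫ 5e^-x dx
Since d/dx[e^-x]=- e^-x, we get -5e^-x+C

Answer: -5e^-x+C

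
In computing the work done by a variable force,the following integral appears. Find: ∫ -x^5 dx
Using power rule: ∫ -x^5 dx = -1/6 x^6 + C = (-1/6)x^6 + C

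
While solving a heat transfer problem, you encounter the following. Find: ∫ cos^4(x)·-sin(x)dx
Let u=cos(x), du=-sin(x) dx
∫ u^4 du=u^5/5 + C

Answer: cos^5(x)/5 + C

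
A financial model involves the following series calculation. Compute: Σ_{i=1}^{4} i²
Using formula: Σ i^2=n(n+1)(2n+1)/6=4·5·9/6=30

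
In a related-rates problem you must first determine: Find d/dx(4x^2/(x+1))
Quotient rule: (f/g)'=(f'g - fg')/g²
f=4x^2, f'=8x
g=x + 1, g'=1

Answer: (8x·(x + 1) - 4x^2)/(x + 1)²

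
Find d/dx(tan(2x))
Chain rule: d/dx[tan(u)]=sec²(u)·u' where u=2x
u'=2

Answer: 2·sec²(2x)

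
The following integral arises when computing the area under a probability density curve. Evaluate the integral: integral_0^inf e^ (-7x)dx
integral_0^inf e^(-7x) dx = [-1/7 * e^(-7x)]_0^inf
= 0 - (-1/7) = 1/7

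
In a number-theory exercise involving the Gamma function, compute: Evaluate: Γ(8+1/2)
Γ(n+1/2)=(2n)!√π/(4^n·n!)
=20922789888000√π/(65536·40320)=(2027025/256)·√π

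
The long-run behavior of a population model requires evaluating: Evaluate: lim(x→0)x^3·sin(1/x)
Squeeze theorem: -|x^3| ≤ x^3·sin(1/x) ≤ |x^3|
Since x^3 → 0 as x → 0, by squeeze theorem the limit is 0

Answer: 0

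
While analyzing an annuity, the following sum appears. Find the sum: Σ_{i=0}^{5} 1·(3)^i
Geometric series: S=a(1 - r^n)/(1 - r)
a=1, r=3, n=6
S=1(1 - 729)/-2=364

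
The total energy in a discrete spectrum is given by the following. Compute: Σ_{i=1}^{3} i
Using formula: Σ i^1=n(n + 1)/2=3·4/2=6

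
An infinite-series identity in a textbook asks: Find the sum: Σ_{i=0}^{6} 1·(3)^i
Geometric series: S=a(1 - r^n)/(1 - r)
a=1, r=3, n=7
S=1(1-2187)/-2=1093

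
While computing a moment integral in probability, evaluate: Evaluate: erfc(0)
erfc(x) = 1 - erf(x); erfc(0) = 1 - erf(0) = 1-0 = 1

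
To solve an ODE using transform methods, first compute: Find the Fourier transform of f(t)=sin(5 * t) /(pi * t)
sin(W*t)/(pi*t) = (W/pi)*sinc(W*t/pi) is the impulse response of the ideal low-pass filter with cutoff W (here W = 5).
Its Fourier transform is a rectangular function:
F(omega) = 1 for |omega| < 5, 0 otherwise

Answer: rect(omega/10) [i.e., 1 for |omega| < 5, 0 otherwise]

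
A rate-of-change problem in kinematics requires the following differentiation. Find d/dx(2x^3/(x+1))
Quotient rule: (f/g)'=(f'g - fg')/g²
f=2x^3, f'=6x^2
g=x + 1, g'=1

Answer: (6x^2·(x + 1) - 2x^3)/(x + 1)²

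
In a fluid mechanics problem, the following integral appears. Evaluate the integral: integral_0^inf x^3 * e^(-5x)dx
This is a Gamma integral. Substitute u = 5x (du = 5 dx):
integral_0^inf x^3 * e^(-5x) dx = (1/5^4) integral_0^inf u^3 * e^(-u) du
= Gamma(4)/5^4 = 3!/5^4 = 6/625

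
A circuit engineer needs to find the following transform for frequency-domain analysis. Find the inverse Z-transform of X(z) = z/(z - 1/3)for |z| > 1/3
Standard pair: z/(z-a) <-> a^n * u[n] for causal signals
With a=1/3: x[n]=(1/3)^n * u[n]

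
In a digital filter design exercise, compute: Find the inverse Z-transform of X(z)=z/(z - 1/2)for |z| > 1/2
Standard pair: z/(z-a) <-> a^n * u[n] for causal signals
With a=1/2: x[n]=(1/2)^n * u[n]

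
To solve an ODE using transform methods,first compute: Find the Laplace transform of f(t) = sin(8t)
L{sin(wt)}=w/(s² + w²)
L{sin(8t)}=8/(s² + 64)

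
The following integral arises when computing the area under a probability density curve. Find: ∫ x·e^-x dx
Integration by parts: u=x, dv=e^-x dx
du=dx, v=-e^-x
=-x·e^-x - ∫ -e^-x dx
=-x·e^-x - e^-x + C

Answer: -e^-x(x + 1) + C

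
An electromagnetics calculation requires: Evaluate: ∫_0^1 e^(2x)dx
Antiderivative: (1/2)e^(2x)
Evaluate: (1/2)(e^2-1)

Answer: (e^2-1)/2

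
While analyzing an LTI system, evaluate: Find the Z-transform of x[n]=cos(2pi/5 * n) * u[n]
Z{cos(w0 * n) * u[n]} = z(z - cos(w0))/(z^2 - 2z * cos(w0) + 1)
With w0 = 2pi/5: X(z) = z(z - cos(2pi/5))/(z^2 - 2z * cos(2pi/5) + 1)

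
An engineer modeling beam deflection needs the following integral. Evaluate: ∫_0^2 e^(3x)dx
Antiderivative: (1/3)e^(3x)
Evaluate: (1/3)(e^6-1)

Answer: (e^6-1)/3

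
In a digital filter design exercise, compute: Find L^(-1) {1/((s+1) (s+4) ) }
Partial fractions: 1/((s + 1)(s + 4))=A/(s + 1) + B/(s + 4)
Cover-up: A=1/(s + 4)|_{s=-1}=1/3; B=1/(s + 1)|_{s=-4}=-1/3
L^(-1)=(1/3)e^(-t) - (1/3)e^(-4t)

Answer: (1/3)(e^(-t) - e^(-4t))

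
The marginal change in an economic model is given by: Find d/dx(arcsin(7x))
d/dx[arcsin(u)] = u'/√(1-u²), u = 7x, u' = 7

Answer: 7/√(1-49x²)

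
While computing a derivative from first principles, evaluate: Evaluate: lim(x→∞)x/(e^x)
Apply L'Hôpital 1 times (∞/∞ each time):
Eventually get 1!/(e^x) → 0

Answer: 0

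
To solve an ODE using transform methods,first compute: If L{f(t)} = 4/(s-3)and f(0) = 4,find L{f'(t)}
L{f'(t)}=s·F(s) - f(0)=4s/(s-3) - 4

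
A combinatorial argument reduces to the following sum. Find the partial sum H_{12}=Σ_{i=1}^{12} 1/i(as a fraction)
H_12=1 + 1/2 + 1/3 + ... + 1/12
=86021/27720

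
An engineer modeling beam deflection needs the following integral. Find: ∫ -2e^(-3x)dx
Since d/dx[e^(-3x)] = -3e^(-3x), we get 2/3 e^(-3x) + C

Answer: (2/3)e^(-3x) + C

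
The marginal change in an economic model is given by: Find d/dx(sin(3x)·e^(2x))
Product rule: (fg)'=f'g+fg'
f=sin(3x), f'=3·cos(3x)
g=e^(2x), g'=2·e^(2x)

Answer: 3·cos(3x)·e^(2x)+2·sin(3x)·e^(2x)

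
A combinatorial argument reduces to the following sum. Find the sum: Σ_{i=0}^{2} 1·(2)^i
Geometric series: S = a(1 - r^n)/(1 - r)
a = 1, r = 2, n = 3
S = 1(1-8)/-1 = 7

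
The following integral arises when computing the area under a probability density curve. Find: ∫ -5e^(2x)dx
Since d/dx[e^(2x)] = 2e^(2x), we get -5/2 e^(2x)+C

Answer: (-5/2)e^(2x)+C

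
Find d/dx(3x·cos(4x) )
Product rule: (fg)' = f'g + fg'
f = 3x, f' = 3
g = cos(4x), g' = -4·sin(4x)

Answer: 3·cos(4x) - 12x·sin(4x)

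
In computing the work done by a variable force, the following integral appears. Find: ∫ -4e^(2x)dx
Since d/dx[e^(2x)]=2e^(2x), we get -2 e^(2x)+C

Answer: -2e^(2x)+C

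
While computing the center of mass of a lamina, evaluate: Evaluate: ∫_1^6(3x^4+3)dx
Step 1: Find antiderivative F(x)=(3/5)x^5 + 3x
Step 2: F(6) - F(1)=23418/5 - (18/5)=4680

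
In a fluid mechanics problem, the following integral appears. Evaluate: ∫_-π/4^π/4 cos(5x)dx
Antiderivative: sin(5x)/5
Evaluate at bounds: [sin(5·π/4)/5] - [sin(5·-π/4)/5]
= ((-√2/2) - (√2/2))/5 = -√2/5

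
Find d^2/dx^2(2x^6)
Apply power rule 2 times:
d^1: 12x^5
d^2: 60x^4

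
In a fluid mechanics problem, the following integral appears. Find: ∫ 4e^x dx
Since d/dx[e^x]=+ e^x, we get 4e^x + C

Answer: 4e^x + C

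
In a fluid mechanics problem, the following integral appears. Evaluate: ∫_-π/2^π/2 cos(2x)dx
Antiderivative: sin(2x)/2
Evaluate at bounds: [sin(2·π/2)/2] - [sin(2·-π/2)/2]
=((0) - (0))/2=0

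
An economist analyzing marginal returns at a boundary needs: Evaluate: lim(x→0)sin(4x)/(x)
L'Hôpital (0/0): lim 4cos(4x)/1=4/1

Answer: 4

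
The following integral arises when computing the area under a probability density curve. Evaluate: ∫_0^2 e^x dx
Antiderivative: e^x
Evaluate: (e^2 - 1)

Answer: e^2 - 1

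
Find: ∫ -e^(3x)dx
Since d/dx[e^(3x)] = 3e^(3x), we get -1/3 e^(3x) + C

Answer: (-1/3)e^(3x) + C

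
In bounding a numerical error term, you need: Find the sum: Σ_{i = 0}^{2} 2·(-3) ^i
Geometric series: S=a(1 - r^n)/(1 - r)
a=2, r=-3, n=3
S=2(1+27)/4=14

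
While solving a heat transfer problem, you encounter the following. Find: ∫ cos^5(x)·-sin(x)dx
Let u=cos(x), du=-sin(x) dx
∫ u^5 du=u^6/6 + C

Answer: cos^6(x)/6 + C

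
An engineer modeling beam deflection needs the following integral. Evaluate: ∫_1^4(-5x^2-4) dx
Step 1: Find antiderivative F(x)=(-5/3)x^3-4x
Step 2: F(4) - F(1)=-368/3 - (-17/3)=-117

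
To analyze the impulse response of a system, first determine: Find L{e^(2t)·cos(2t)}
First shifting: L{e^(at)f(t)}=F(s-a)
L{cos(2t)}=s/(s² + 4)
Shift: (s-2)/((s-2)² + 4)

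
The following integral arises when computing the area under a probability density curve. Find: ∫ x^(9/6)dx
Power rule: ∫ x^(3/2) dx = x^(5/2)/(5/2)+C

Answer: (2/5)·x^(5/2)+C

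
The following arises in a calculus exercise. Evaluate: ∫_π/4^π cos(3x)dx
Antiderivative: sin(3x)/3
Evaluate at bounds: [sin(3·π)/3] - [sin(3·π/4)/3]
= ((0) - (√2/2))/3 = -√2/6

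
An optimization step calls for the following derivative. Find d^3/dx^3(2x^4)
Apply power rule 3 times:
d^1: 8x^3
d^2: 24x^2
d^3: 48x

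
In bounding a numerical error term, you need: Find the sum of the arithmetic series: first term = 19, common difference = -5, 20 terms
Last term: a_n=19+(20-1)·-5=-76
Sum=n(a_1+a_n)/2=20(19+(-76))/2=-570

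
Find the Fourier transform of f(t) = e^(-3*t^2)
The Fourier transform of a Gaussian e^(-a*t^2) is sqrt(pi/a)*e^(-omega^2/(4a)).
With a=3: F(omega)=sqrt(pi/3)*e^(-omega^2/12)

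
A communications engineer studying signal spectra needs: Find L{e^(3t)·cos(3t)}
First shifting: L{e^(at)f(t)} = F(s-a)
L{cos(3t)} = s/(s²+9)
Shift: (s-3)/((s-3)²+9)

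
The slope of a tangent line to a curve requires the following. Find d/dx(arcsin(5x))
d/dx[arcsin(u)] = u'/√(1-u²), u = 5x, u' = 5

Answer: 5/√(1 - 25x²)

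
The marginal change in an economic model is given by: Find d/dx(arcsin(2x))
d/dx[arcsin(u)]=u'/√(1-u²), u=2x, u'=2

Answer: 2/√(1-4x²)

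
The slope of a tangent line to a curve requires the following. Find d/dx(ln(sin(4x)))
Chain rule: d/dx[ln(u)] = u'/u where u = sin(4x)
u' = 4cos(4x)

Answer: (4cos(4x))/(sin(4x))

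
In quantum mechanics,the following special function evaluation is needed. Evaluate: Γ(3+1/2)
Γ(n + 1/2)=(2n)!√π/(4^n·n!)
=720√π/(64·6)=(15/8)·√π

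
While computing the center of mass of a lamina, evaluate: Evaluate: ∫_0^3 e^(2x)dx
Antiderivative: (1/2)e^(2x)
Evaluate: (1/2)(e^6-1)

Answer: (e^6-1)/2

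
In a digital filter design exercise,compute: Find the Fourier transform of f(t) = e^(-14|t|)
Using the standard pair: F{e^(-a|t|)}=2a/(a^2 + omega^2)
With a=14: F(omega)=28/(196 + omega^2)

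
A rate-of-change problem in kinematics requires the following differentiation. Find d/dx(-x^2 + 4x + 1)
Power rule: d/dx(ax^n)=n·a·x^(n-1)
Term by term: -2·x+4

Answer: -2x+4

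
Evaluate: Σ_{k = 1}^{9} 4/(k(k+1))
Partial fractions: 4/(k(k+1)) = 4/k - 4/(k+1)
Telescoping sum: 4(1-1/10) = 4·9/10

Answer: 18/5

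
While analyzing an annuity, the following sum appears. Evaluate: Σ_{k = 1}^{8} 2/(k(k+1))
Partial fractions: 2/(k(k+1)) = 2/k - 2/(k+1)
Telescoping sum: 2(1-1/9) = 2·8/9

Answer: 16/9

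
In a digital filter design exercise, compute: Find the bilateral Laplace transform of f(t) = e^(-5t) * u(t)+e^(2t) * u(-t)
For e^(-5t) * u(t): L = 1/(s+5), Re(s) > -5
For e^(2t) * u(-t): L = -1/(s-2), Re(s) < 2
Combined: F(s) = 1/(s+5)-1/(s-2), -5 < Re(s) < 2

Answer: 1/(s+5)-1/(s-2), ROC: -5 < Re(s) < 2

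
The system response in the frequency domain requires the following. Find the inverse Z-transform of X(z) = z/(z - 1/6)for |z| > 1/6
Standard pair: z/(z-a) <-> a^n*u[n] for causal signals
With a = 1/6: x[n] = (1/6)^n*u[n]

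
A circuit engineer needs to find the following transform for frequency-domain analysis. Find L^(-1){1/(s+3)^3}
L^(-1){1/(s-a)^n} = t^(n-1)·e^(at)/(n-1)!
Here a = -3, n = 3: t^2·e^(-3t)/2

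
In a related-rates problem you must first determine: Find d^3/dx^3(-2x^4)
Apply power rule 3 times:
d^1: -8x^3
d^2: -24x^2
d^3: -48x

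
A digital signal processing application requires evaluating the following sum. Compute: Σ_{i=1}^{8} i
Using formula: Σ i^1=n(n+1)/2=8·9/2=36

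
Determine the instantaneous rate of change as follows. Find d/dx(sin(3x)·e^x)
Product rule: (fg)' = f'g+fg'
f = sin(3x), f' = 3·cos(3x)
g = e^x, g' = e^x

Answer: 3·cos(3x)·e^x+sin(3x)·e^x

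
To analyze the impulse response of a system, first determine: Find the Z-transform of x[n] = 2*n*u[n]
Z{n * u[n]}=z/(z-1)^2
By linearity: Z{2 * n * u[n]}=2z/(z-1)^2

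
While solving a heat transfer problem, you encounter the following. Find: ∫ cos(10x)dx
Using substitution u=10x: ∫ cos(u) du/10=sin(u)/10+C

Answer: (1/10)sin(10x)+C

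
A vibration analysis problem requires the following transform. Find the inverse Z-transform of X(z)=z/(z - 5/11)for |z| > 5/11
Standard pair: z/(z-a) <-> a^n * u[n] for causal signals
With a = 5/11: x[n] = (5/11)^n * u[n]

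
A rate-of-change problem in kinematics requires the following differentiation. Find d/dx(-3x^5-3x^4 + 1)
Power rule: d/dx(ax^n)=n·a·x^(n-1)
Term by term: -15·x^4 - 12·x^3

Answer: -15x^4 - 12x^3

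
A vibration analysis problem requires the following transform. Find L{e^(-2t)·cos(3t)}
First shifting: L{e^(at)f(t)}=F(s-a)
L{cos(3t)}=s/(s²+9)
Shift: (s+2)/((s+2)²+9)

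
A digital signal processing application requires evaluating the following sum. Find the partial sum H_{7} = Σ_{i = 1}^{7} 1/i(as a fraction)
H_7=1+1/2+1/3+...+1/7
=363/140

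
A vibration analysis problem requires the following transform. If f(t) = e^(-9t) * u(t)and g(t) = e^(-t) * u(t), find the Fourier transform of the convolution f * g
By the convolution theorem: F{f*g} = F(omega)*G(omega)
F(omega) = 1/(9+j*omega), G(omega) = 1/(1+j*omega)
F{f*g} = 1/((9+j*omega)(1+j*omega))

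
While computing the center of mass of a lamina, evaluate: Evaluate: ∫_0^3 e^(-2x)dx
Antiderivative: (1/(-2))e^(-2x)
Evaluate: (1/(-2))(e^-6 - 1)

Answer: (e^-6 - 1)/(-2)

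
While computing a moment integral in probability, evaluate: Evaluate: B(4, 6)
B(x,y)=Γ(x)Γ(y)/Γ(x + y)=(x-1)!(y-1)!/(x + y-1)!
B(4,6)=3!·5!/9!=1/504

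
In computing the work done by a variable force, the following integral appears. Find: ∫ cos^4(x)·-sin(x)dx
Let u=cos(x), du=-sin(x) dx
∫ u^4 du=u^5/5 + C

Answer: cos^5(x)/5 + C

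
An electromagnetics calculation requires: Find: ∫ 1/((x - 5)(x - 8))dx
Partial fractions: 1/((x-5)(x-8))=A/(x-5)+B/(x-8)
A=-1/3, B=1/3
∫ [-1/3· 1/(x-5)+1/3· 1/(x-8)] dx
=(1/3)[ln|x-8| - ln|x-5|]+C

Answer: (1/3)·ln|(x-8)/(x-5)|+C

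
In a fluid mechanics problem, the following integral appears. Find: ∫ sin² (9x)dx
Using identity sin²(u)=(1 - cos(2u))/2:
∫ (1 - cos(18x))/2 dx=x/2 - sin(18x)/36+C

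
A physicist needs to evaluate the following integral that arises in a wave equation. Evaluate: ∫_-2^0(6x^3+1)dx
Step 1: Find antiderivative F(x) = (3/2)x^4 + x
Step 2: F(0) - F(-2) = 0 - (22) = -22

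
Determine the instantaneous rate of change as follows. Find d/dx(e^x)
Chain rule: d/dx[e^u]=e^u · u' where u=x
u'=1

Answer: 1·e^x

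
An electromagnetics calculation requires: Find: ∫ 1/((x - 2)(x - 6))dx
Partial fractions: 1/((x-2)(x-6)) = A/(x-2)+B/(x-6)
A = -1/4, B = 1/4
∫ [-1/4· 1/(x-2)+1/4· 1/(x-6)] dx
= (1/4)[ln|x-6| - ln|x-2|]+C

Answer: (1/4)·ln|(x-6)/(x-2)|+C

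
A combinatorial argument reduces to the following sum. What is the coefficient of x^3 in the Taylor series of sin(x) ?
sin(x) = Σ (-1)^k x^(2k+1)/(2k+1)!
For x^3: (-1)^1/3! = -1/6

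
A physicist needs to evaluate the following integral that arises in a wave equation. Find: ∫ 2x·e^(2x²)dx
Let u = 2x², du = 4x dx
∫ (1/2)e^u du = e^u/2+C

Answer: e^(2x²)/2+C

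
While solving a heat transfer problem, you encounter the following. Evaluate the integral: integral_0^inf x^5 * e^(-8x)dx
This is a Gamma integral. Substitute u = 8x (du = 8 dx):
integral_0^inf x^5 * e^(-8x) dx = (1/8^6) integral_0^inf u^5 * e^(-u) du
= Gamma(6)/8^6 = 5!/8^6 = 120/262144

Answer: 15/32768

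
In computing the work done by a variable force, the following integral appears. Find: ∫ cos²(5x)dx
Using identity cos²(u)=(1+cos(2u))/2:
∫ (1+cos(10x))/2 dx=x/2+sin(10x)/20+C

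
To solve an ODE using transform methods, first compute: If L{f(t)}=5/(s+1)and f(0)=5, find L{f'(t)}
L{f'(t)} = s·F(s) - f(0) = 5s/(s+1)-5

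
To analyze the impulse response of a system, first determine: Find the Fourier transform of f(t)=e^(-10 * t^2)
The Fourier transform of a Gaussian e^(-a*t^2) is sqrt(pi/a)*e^(-omega^2/(4a)).
With a = 10: F(omega) = sqrt(pi/10)*e^(-omega^2/40)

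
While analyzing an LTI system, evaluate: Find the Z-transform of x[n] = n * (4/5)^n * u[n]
Using the property Z{n * a^n * u[n]} = az/(z-a)^2
With a = 4/5: X(z) = (4/5)z/(z - 4/5)^2, |z| > 4/5

Answer: (4/5)z/(z - 4/5)^2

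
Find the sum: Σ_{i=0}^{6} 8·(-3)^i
Geometric series: S = a(1 - r^n)/(1 - r)
a = 8, r = -3, n = 7
S = 8(1 + 2187)/4 = 4376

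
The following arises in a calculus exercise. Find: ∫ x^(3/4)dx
Power rule: ∫ x^(3/4) dx=x^(7/4)/(7/4) + C

Answer: (4/7)·x^(7/4) + C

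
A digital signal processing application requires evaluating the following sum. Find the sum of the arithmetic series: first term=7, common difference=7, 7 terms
Last term: a_n = 7 + (7 - 1)·7 = 49
Sum = n(a_1 + a_n)/2 = 7(7 + 49)/2 = 196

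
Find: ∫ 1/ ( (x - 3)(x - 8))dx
Partial fractions: 1/((x-3)(x-8))=A/(x-3) + B/(x-8)
A=-1/5, B=1/5
∫ [-1/5· 1/(x-3) + 1/5· 1/(x-8)] dx
=(1/5)[ln|x-8| - ln|x-3|] + C

Answer: (1/5)·ln|(x-8)/(x-3)| + C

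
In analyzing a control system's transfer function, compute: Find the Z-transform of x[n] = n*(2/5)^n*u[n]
Using the property Z{n * a^n * u[n]} = az/(z-a)^2
With a = 2/5: X(z) = (2/5)z/(z - 2/5)^2, |z| > 2/5

Answer: (2/5)z/(z - 2/5)^2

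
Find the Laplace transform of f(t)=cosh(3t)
L{cosh(at)} = s/(s²-a²)
L{cosh(3t)} = s/(s²-9)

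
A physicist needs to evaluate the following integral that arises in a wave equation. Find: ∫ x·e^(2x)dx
Integration by parts: u = x, dv = e^(2x) dx
du = dx, v = e^(2x)/2
= x·e^(2x)/2 - ∫ e^(2x)/2 dx
= x·e^(2x)/2 - e^(2x)/4 + C

Answer: e^(2x)(x/2 - 1/4) + C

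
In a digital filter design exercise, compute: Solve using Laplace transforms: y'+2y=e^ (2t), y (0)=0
Take L: sY - 0 + 2Y = 1/(s-2)
Y(s + 2) = 1/(s-2) + 0
Y = 1/((s-2)(s + 2)) + 0/(s + 2)
Partial fractions: 1/((s-2)(s + 2)) = (1/4)/(s-2) - (1/4)/(s + 2)
So Y = (1/4)/(s-2) - (1/4)/(s + 2)
Inverse Laplace transform (L^(-1){1/(s-2)} = e^(2t), L^(-1){1/(s + 2)} = e^(-2t)):

Answer: y(t) = (1/4)·e^(2t) - (1/4)·e^(-2t)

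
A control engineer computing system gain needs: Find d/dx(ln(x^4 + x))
Chain rule: d/dx[ln(u)]=u'/u where u=x^4+x
u'=4x^3+1

Answer: (4x^3+1)/(x^4+x)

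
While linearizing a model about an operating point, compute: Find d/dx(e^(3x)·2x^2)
Product rule: (fg)' = f'g+fg'
f = e^(3x), f' = 3·e^(3x)
g = 2x^2, g' = 4x

Answer: 6·e^(3x)·x^2+4·e^(3x)·x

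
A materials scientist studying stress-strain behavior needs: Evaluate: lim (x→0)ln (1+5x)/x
L'Hôpital (0/0): lim 5/(1 + 5x) / 1 = 5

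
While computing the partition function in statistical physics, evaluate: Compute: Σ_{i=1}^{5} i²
Using formula: Σ i^2 = n(n+1)(2n+1)/6 = 5·6·11/6 = 55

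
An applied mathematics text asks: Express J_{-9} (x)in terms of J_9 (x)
For integer n: J_{-n}(x) = (-1)^n J_n(x)
With n = 9: J_{-9}(x) = (-1)^9 J_9(x) = -J_9(x)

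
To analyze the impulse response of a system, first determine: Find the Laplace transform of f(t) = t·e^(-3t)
L{t·e^(at)}=1/(s-a)²
L{t·e^(-3t)}=1/(s + 3)²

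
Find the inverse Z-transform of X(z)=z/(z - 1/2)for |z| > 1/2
Standard pair: z/(z-a) <-> a^n * u[n] for causal signals
With a=1/2: x[n]=(1/2)^n * u[n]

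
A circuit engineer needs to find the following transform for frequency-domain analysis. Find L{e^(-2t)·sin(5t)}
First shifting: L{e^(at)f(t)} = F(s-a)
L{sin(5t)} = 5/(s²+25)
Shift: 5/((s+2)²+25)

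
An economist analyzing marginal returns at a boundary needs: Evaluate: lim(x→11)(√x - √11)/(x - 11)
Multiply by conjugate (√x+√11)/(√x+√11):
= (x - 11)/((x - 11)(√x+√11)) = 1/(√x+√11)
As x → 11: 1/(2√11)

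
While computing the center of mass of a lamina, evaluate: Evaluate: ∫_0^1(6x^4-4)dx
Step 1: Find antiderivative F(x)=(6/5)x^5-4x
Step 2: F(1) - F(0)=-14/5 - (0)=-14/5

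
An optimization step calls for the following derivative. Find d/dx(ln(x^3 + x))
Chain rule: d/dx[ln(u)]=u'/u where u=x^3+x
u'=3x^2+1

Answer: (3x^2+1)/(x^3+x)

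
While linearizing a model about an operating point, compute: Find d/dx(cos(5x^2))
Chain rule: d/dx[cos(u)]=-sin(u)·u' where u=5x^2
u'=10x

Answer: -10x·sin(5x^2)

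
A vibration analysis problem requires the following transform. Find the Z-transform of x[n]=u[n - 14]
Using the time-shift property: Z{u[n-14]} = z^(-14)*z/(z-1)
= z^(-13)/(z-1)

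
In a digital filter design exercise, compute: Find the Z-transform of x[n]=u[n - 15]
Using the time-shift property: Z{u[n-15]}=z^(-15)*z/(z-1)
=z^(-14)/(z-1)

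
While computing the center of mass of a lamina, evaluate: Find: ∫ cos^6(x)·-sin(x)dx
Let u=cos(x), du=-sin(x) dx
∫ u^6 du=u^7/7 + C

Answer: cos^7(x)/7 + C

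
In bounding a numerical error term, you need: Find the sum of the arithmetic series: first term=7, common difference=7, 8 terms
Last term: a_n = 7 + (8 - 1)·7 = 56
Sum = n(a_1 + a_n)/2 = 8(7 + 56)/2 = 252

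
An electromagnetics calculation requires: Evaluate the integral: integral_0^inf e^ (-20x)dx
integral_0^inf e^(-20x) dx=[-1/20*e^(-20x)]_0^inf
=0 - (-1/20)=1/20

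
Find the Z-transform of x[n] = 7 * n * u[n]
Z{n*u[n]} = z/(z-1)^2
By linearity: Z{7*n*u[n]} = 7z/(z-1)^2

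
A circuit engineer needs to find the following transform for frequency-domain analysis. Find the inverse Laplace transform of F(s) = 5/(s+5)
L^(-1){5/(s-a)} = c·e^(at)
Here a = -5, c = 5

Answer: 5e^(-5t)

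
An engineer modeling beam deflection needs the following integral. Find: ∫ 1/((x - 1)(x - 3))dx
Partial fractions: 1/((x-1)(x-3))=A/(x-1)+B/(x-3)
A=-1/2, B=1/2
∫ [-1/2· 1/(x-1)+1/2· 1/(x-3)] dx
=(1/2)[ln|x-3| - ln|x-1|]+C

Answer: (1/2)·ln|(x-3)/(x-1)|+C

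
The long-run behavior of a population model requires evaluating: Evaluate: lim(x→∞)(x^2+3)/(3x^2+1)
Divide numerator and denominator by x^2:
lim (1 + 3/x^2)/(3 + 1/x^2)=1/3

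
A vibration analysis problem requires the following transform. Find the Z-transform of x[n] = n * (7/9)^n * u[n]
Using the property Z{n*a^n*u[n]}=az/(z-a)^2
With a=7/9: X(z)=(7/9)z/(z - 7/9)^2, |z| > 7/9

Answer: (7/9)z/(z - 7/9)^2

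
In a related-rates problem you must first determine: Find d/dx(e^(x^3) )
Chain rule: d/dx[e^u] = e^u · u' where u = x^3
u' = 3x^2

Answer: 3x^2·e^(x^3)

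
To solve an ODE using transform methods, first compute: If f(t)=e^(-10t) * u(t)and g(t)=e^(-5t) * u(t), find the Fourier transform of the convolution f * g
By the convolution theorem: F{f * g}=F(omega) * G(omega)
F(omega)=1/(10+j * omega), G(omega)=1/(5+j * omega)
F{f * g}=1/((10+j * omega)(5+j * omega))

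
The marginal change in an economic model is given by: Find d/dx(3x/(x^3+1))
Quotient rule: (f/g)' = (f'g - fg')/g²
f = 3x, f' = 3
g = x^3 + 1, g' = 3x^2

Answer: (3·(x^3 + 1) - 9x^3)/(x^3 + 1)²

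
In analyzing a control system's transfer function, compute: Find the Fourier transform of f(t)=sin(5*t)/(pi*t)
sin(W*t)/(pi*t)=(W/pi)*sinc(W*t/pi) is the impulse response of the ideal low-pass filter with cutoff W (here W=5).
Its Fourier transform is a rectangular function:
F(omega)=1 for |omega| < 5, 0 otherwise

Answer: rect(omega/10) [i.e., 1 for |omega| < 5, 0 otherwise]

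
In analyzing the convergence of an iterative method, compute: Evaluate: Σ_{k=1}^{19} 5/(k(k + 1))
Partial fractions: 5/(k(k + 1)) = 5/k - 5/(k + 1)
Telescoping sum: 5(1 - 1/20) = 5·19/20

Answer: 19/4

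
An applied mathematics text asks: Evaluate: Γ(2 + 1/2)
Γ(n + 1/2)=(2n)!√π/(4^n·n!)
=24√π/(16·2)=(3/4)·√π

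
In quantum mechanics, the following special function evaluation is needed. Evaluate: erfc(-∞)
erfc(x) = 1 - erf(x); erfc(-∞) = 1 - erf(-∞) = 1 - (-1) = 2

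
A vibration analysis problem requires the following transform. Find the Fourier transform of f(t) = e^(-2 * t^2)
The Fourier transform of a Gaussian e^(-a*t^2) is sqrt(pi/a)*e^(-omega^2/(4a)).
With a=2: F(omega)=sqrt(pi/2)*e^(-omega^2/8)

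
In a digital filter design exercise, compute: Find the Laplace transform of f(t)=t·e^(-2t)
L{t·e^(at)} = 1/(s-a)²
L{t·e^(-2t)} = 1/(s+2)²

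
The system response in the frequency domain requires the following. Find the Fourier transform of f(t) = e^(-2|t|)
Using the standard pair: F{e^(-a|t|)} = 2a/(a^2 + omega^2)
With a = 2: F(omega) = 4/(4 + omega^2)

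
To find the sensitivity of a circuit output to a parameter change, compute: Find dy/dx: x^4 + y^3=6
Differentiate: 4x^3 + 3y^2·(dy/dx) = 0
dy/dx = -4x^3/(3y^2)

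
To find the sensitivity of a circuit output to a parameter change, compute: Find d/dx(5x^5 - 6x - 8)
Power rule: d/dx(ax^n) = n·a·x^(n-1)
Term by term: 25·x^4 - 6

Answer: 25x^4 - 6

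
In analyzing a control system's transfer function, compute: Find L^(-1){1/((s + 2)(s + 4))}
Partial fractions: 1/((s+2)(s+4)) = A/(s+2)+B/(s+4)
Cover-up: A = 1/(s+4)|_{s = -2} = 1/2; B = 1/(s+2)|_{s = -4} = -1/2
L^(-1) = (1/2)e^(-2t) - (1/2)e^(-4t)

Answer: (1/2)(e^(-2t) - e^(-4t))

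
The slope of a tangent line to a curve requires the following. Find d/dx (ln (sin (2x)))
Chain rule: d/dx[ln(u)] = u'/u where u = sin(2x)
u' = 2cos(2x)

Answer: (2cos(2x))/(sin(2x))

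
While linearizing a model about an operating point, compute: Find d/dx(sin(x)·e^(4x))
Product rule: (fg)'=f'g + fg'
f=sin(x), f'=cos(x)
g=e^(4x), g'=4·e^(4x)

Answer: cos(x)·e^(4x) + 4·sin(x)·e^(4x)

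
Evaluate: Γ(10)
Γ(n) = (n-1)! for positive integers
Γ(10) = 9! = 362880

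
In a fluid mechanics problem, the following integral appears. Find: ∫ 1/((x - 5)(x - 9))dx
Partial fractions: 1/((x-5)(x-9))=A/(x-5) + B/(x-9)
A=-1/4, B=1/4
∫ [-1/4· 1/(x-5) + 1/4· 1/(x-9)] dx
=(1/4)[ln|x-9| - ln|x-5|] + C

Answer: (1/4)·ln|(x-9)/(x-5)| + C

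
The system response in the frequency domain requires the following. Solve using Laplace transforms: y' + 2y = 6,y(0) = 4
Take L of both sides: sY(s) - 4 + 2Y(s)=6/s
Y(s)(s + 2)=6/s + 4
Y(s)=6/(s(s + 2)) + 4/(s + 2)
Partial fractions: 6/(s(s + 2))=3/s - 3/(s + 2)
So Y(s)=3/s + 1/(s + 2)
Inverse transform (L^(-1){1/s}=1, L^(-1){1/(s + 2)}=e^(-2t)):

Answer: y(t)=3 + e^(-2t)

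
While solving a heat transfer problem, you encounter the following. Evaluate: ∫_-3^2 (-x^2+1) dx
Step 1: Find antiderivative F(x)=(-1/3)x^3+x
Step 2: F(2) - F(-3)=-2/3 - (6)=-20/3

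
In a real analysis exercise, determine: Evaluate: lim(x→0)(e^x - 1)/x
L'Hôpital (0/0): lim e^x/1=1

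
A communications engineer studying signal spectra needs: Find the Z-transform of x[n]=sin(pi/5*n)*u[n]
Z{sin(w0 * n) * u[n]} = z * sin(w0)/(z^2-2z * cos(w0)+1)
With w0 = pi/5: X(z) = z * sin(pi/5)/(z^2-2z * cos(pi/5)+1)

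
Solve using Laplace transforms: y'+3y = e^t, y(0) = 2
Take L: sY - 2+3Y=1/(s-1)
Y(s+3)=1/(s-1)+2
Y=1/((s-1)(s+3))+2/(s+3)
Partial fractions: 1/((s-1)(s+3))=(1/4)/(s-1) - (1/4)/(s+3)
So Y=(1/4)/(s-1)+(7/4)/(s+3)
Inverse Laplace transform (L^(-1){1/(s-1)}=e^t, L^(-1){1/(s+3)}=e^(-3t)):

Answer: y(t)=(1/4)·e^t+(7/4)·e^(-3t)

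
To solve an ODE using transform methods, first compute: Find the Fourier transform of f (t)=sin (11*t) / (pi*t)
sin(W*t)/(pi*t)=(W/pi)*sinc(W*t/pi) is the impulse response of the ideal low-pass filter with cutoff W (here W=11).
Its Fourier transform is a rectangular function:
F(omega)=1 for |omega| < 11, 0 otherwise

Answer: rect(omega/22) [i.e., 1 for |omega| < 11, 0 otherwise]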